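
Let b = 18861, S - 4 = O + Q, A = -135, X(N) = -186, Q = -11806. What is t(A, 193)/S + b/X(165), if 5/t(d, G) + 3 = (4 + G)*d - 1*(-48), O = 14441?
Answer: -22025074223/217202895 ≈ -101.40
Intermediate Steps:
S = 2639 (S = 4 + (14441 - 11806) = 4 + 2635 = 2639)
t(d, G) = 5/(45 + d*(4 + G)) (t(d, G) = 5/(-3 + ((4 + G)*d - 1*(-48))) = 5/(-3 + (d*(4 + G) + 48)) = 5/(-3 + (48 + d*(4 + G))) = 5/(45 + d*(4 + G)))
t(A, 193)/S + b/X(165) = (5/(45 + 4*(-135) + 193*(-135)))/2639 + 18861/(-186) = (5/(45 - 540 - 26055))*(1/2639) + 18861*(-1/186) = (5/(-26550))*(1/2639) - 6287/62 = (5*(-1/26550))*(1/2639) - 6287/62 = -1/5310*1/2639 - 6287/62 = -1/14013090 - 6287/62 = -22025074223/217202895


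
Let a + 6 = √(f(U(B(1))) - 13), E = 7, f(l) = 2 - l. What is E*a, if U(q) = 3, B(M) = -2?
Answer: -42 + 7*I*√14 ≈ -42.0 + 26.192*I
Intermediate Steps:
a = -6 + I*√14 (a = -6 + √((2 - 1*3) - 13) = -6 + √((2 - 3) - 13) = -6 + √(-1 - 13) = -6 + √(-14) = -6 + I*√14 ≈ -6.0 + 3.7417*I)
E*a = 7*(-6 + I*√14) = -42 + 7*I*√14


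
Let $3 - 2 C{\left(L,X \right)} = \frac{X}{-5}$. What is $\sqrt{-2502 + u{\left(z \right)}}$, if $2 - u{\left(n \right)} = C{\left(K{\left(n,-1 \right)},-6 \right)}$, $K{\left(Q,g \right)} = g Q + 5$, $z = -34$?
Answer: $\frac{i \sqrt{250090}}{10} \approx 50.009 i$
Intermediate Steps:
$K{\left(Q,g \right)} = 5 + Q g$ ($K{\left(Q,g \right)} = Q g + 5 = 5 + Q g$)
$C{\left(L,X \right)} = \frac{3}{2} + \frac{X}{10}$ ($C{\left(L,X \right)} = \frac{3}{2} - \frac{X \frac{1}{-5}}{2} = \frac{3}{2} - \frac{X \left(- \frac{1}{5}\right)}{2} = \frac{3}{2} - \frac{\left(- \frac{1}{5}\right) X}{2} = \frac{3}{2} + \frac{X}{10}$)
$u{\left(n \right)} = \frac{11}{10}$ ($u{\left(n \right)} = 2 - \left(\frac{3}{2} + \frac{1}{10} \left(-6\right)\right) = 2 - \left(\frac{3}{2} - \frac{3}{5}\right) = 2 - \frac{9}{10} = \frac{11}{10}$)
$\sqrt{-2502 + u{\left(z \right)}} = \sqrt{-2502 + \frac{11}{10}} = \sqrt{- \frac{25009}{10}} = \frac{i \sqrt{250090}}{10}$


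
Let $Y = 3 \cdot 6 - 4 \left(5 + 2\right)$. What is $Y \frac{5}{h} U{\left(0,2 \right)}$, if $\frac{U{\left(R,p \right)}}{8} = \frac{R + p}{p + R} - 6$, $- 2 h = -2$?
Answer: $2000$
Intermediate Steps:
$h = 1$ ($h = \left(- \frac{1}{2}\right) \left(-2\right) = 1$)
$Y = -10$ ($Y = 18 - 28 = -10$)
$U{\left(R,p \right)} = -40$ ($U{\left(R,p \right)} = 8 \left(\frac{R + p}{p + R} - 6\right) = 8 \left(\frac{R + p}{R + p} - 6\right) = 8 \left(1 - 6\right) = 8 \left(-5\right) = -40$)
$Y \frac{5}{h} U{\left(0,2 \right)} = - 10 \cdot \frac{5}{1} \left(-40\right) = - 10 \cdot 5 \cdot 1 \left(-40\right) = \left(-10\right) 5 \left(-40\right) = \left(-50\right) \left(-40\right) = 2000$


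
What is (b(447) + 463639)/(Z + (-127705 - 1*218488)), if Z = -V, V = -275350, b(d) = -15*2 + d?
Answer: -464056/70843 ≈ -6.5505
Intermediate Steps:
b(d) = -30 + d
Z = 275350 (Z = -1*(-275350) = 275350)
(b(447) + 463639)/(Z + (-127705 - 1*218488)) = ((-30 + 447) + 463639)/(275350 + (-127705 - 1*218488)) = (417 + 463639)/(275350 + (-127705 - 218488)) = 464056/(275350 - 346193) = 464056/(-70843) = 464056*(-1/70843) = -464056/70843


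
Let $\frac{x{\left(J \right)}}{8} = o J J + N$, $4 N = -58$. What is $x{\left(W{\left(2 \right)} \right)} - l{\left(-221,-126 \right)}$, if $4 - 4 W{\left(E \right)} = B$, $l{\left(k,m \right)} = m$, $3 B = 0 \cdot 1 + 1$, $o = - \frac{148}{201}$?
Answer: $\frac{9136}{1809} \approx 5.0503$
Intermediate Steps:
$o = - \frac{148}{201}$ ($o = \left(-148\right) \frac{1}{201} = - \frac{148}{201} \approx -0.73632$)
$N = - \frac{29}{2}$ ($N = \frac{1}{4} \left(-58\right) = - \frac{29}{2} \approx -14.5$)
$B = \frac{1}{3}$ ($B = \frac{0 \cdot 1 + 1}{3} = \frac{0 + 1}{3} = \frac{1}{3} \cdot 1 = \frac{1}{3} \approx 0.33333$)
$W{\left(E \right)} = \frac{11}{12}$ ($W{\left(E \right)} = 1 - \frac{1}{12} = \frac{11}{12}$)
$x{\left(J \right)} = -116 - \frac{1184 J^{2}}{201}$ ($x{\left(J \right)} = 8 \left(- \frac{148 J}{201} J - \frac{29}{2}\right) = 8 \left(- \frac{148 J^{2}}{201} - \frac{29}{2}\right) = 8 \left(- \frac{29}{2} - \frac{148 J^{2}}{201}\right) = -116 - \frac{1184 J^{2}}{201}$)
$x{\left(W{\left(2 \right)} \right)} - l{\left(-221,-126 \right)} = \left(-116 - \frac{1184 \left(\frac{11}{12}\right)^{2}}{201}\right) - -126 = \left(-116 - \frac{8954}{1809}\right) + 126 = - \frac{218798}{1809} + 126 = \frac{9136}{1809}$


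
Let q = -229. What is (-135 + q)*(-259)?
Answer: 94276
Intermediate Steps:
(-135 + q)*(-259) = (-135 - 229)*(-259) = -364*(-259) = 94276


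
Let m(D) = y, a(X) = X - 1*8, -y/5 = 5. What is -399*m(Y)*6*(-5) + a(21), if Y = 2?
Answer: -299237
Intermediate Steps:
y = -25 (y = -5*5 = -25)
a(X) = -8 + X (a(X) = X - 8 = -8 + X)
m(D) = -25
-399*m(Y)*6*(-5) + a(21) = -399*(-25*6)*(-5) + (-8 + 21) = -(-59850)*(-5) + 13 = -399*750 + 13 = -299250 + 13 = -299237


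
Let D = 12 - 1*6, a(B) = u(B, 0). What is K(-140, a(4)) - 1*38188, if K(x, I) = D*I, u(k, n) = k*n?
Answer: -38188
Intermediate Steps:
a(B) = 0 (a(B) = B*0 = 0)
D = 6 (D = 12 - 6 = 6)
K(x, I) = 6*I
K(-140, a(4)) - 1*38188 = 6*0 - 1*38188 = 0 - 38188 = -38188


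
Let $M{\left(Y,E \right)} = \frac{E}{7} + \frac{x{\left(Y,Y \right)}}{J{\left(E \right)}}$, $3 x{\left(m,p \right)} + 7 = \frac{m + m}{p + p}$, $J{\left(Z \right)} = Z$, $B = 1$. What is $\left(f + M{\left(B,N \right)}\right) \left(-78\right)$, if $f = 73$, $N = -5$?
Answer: $- \frac{198432}{35} \approx -5669.5$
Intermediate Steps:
$x{\left(m,p \right)} = - \frac{7}{3} + \frac{m}{3 p}$ ($x{\left(m,p \right)} = - \frac{7}{3} + \frac{\left(m + m\right) \frac{1}{p + p}}{3} = - \frac{7}{3} + \frac{2 m \frac{1}{2 p}}{3} = - \frac{7}{3} + \frac{m \frac{1}{p}}{3} = - \frac{7}{3} + \frac{m}{3 p}$)
$M{\left(Y,E \right)} = - \frac{2}{E} + \frac{E}{7}$ ($M{\left(Y,E \right)} = \frac{E}{7} + \frac{\frac{1}{3} \frac{1}{Y} \left(Y - 7 Y\right)}{E} = E \frac{1}{7} + \frac{\frac{1}{3} \frac{1}{Y} \left(- 6 Y\right)}{E} = \frac{E}{7} - \frac{2}{E} = - \frac{2}{E} + \frac{E}{7}$)
$\left(f + M{\left(B,N \right)}\right) \left(-78\right) = \left(73 + \left(- \frac{2}{-5} + \frac{1}{7} \left(-5\right)\right)\right) \left(-78\right) = \left(73 - \frac{11}{35}\right) \left(-78\right) = \frac{2544}{35} \left(-78\right) = - \frac{198432}{35}$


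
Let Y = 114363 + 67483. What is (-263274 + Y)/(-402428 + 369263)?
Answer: 81428/33165 ≈ 2.4552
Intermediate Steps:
Y = 181846
(-263274 + Y)/(-402428 + 369263) = (-263274 + 181846)/(-402428 + 369263) = -81428/(-33165) = -81428*(-1/33165) = 81428/33165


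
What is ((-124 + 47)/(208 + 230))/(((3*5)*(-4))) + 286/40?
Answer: 187979/26280 ≈ 7.1529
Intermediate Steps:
((-124 + 47)/(208 + 230))/(((3*5)*(-4))) + 286/40 = (-77/438)/((15*(-4))) + 286*(1/40) = -77*1/438/(-60) + 143/20 = -77/438*(-1/60) + 143/20 = 77/26280 + 143/20 = 187979/26280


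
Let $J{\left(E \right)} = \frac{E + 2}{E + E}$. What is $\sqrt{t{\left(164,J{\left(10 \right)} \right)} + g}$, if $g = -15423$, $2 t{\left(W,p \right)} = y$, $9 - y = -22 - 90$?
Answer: $\frac{5 i \sqrt{2458}}{2} \approx 123.95 i$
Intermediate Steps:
$J{\left(E \right)} = \frac{2 + E}{2 E}$
$y = 121$ ($y = 9 - \left(-22 - 90\right) = 9 - -112 = 9 + 112 = 121$)
$t{\left(W,p \right)} = \frac{121}{2}$ ($t{\left(W,p \right)} = \frac{1}{2} \cdot 121 = \frac{121}{2}$)
$\sqrt{t{\left(164,J{\left(10 \right)} \right)} + g} = \sqrt{\frac{121}{2} - 15423} = \sqrt{- \frac{30725}{2}} = \frac{5 i \sqrt{2458}}{2}$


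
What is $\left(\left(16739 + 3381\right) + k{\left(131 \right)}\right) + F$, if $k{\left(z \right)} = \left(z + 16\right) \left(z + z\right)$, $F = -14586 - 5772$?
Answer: $38276$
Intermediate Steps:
$F = -20358$ ($F = -14586 - 5772 = -20358$)
$k{\left(z \right)} = 2 z \left(16 + z\right)$ ($k{\left(z \right)} = \left(16 + z\right) 2 z = 2 z \left(16 + z\right)$)
$\left(\left(16739 + 3381\right) + k{\left(131 \right)}\right) + F = \left(\left(16739 + 3381\right) + 2 \cdot 131 \left(16 + 131\right)\right) - 20358 = \left(20120 + 2 \cdot 131 \cdot 147\right) - 20358 = \left(20120 + 38514\right) - 20358 = 58634 - 20358 = 38276$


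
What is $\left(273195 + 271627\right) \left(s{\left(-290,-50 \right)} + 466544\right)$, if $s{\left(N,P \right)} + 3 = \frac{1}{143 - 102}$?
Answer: $\frac{10421454373604}{41} \approx 2.5418 \cdot 10^{11}$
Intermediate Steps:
$s{\left(N,P \right)} = - \frac{122}{41}$ ($s{\left(N,P \right)} = -3 + \frac{1}{143 - 102} = -3 + \frac{1}{41} = - \frac{122}{41}$)
$\left(273195 + 271627\right) \left(s{\left(-290,-50 \right)} + 466544\right) = \left(273195 + 271627\right) \left(- \frac{122}{41} + 466544\right) = 544822 \cdot \frac{19128182}{41} = \frac{10421454373604}{41}$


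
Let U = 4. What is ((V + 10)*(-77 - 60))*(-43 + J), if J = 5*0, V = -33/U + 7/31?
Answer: 1443295/124 ≈ 11639.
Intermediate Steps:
V = -995/124 (V = -33/4 + 7/31 = -995/124 ≈ -8.0242)
J = 0
((V + 10)*(-77 - 60))*(-43 + J) = ((-995/124 + 10)*(-77 - 60))*(-43 + 0) = ((245/124)*(-137))*(-43) = -33565/124*(-43) = 1443295/124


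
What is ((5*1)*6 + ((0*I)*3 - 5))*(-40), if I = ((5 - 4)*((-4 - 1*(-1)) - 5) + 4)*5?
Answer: -1000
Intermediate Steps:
I = -20 (I = (1*((-4 + 1) - 5) + 4)*5 = (1*(-3 - 5) + 4)*5 = (1*(-8) + 4)*5 = (-8 + 4)*5 = -4*5 = -20)
((5*1)*6 + ((0*I)*3 - 5))*(-40) = ((5*1)*6 + ((0*(-20))*3 - 5))*(-40) = (5*6 + (0*3 - 5))*(-40) = (30 + (0 - 5))*(-40) = (30 - 5)*(-40) = 25*(-40) = -1000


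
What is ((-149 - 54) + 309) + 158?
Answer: 264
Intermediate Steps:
((-149 - 54) + 309) + 158 = (-203 + 309) + 158 = 106 + 158 = 264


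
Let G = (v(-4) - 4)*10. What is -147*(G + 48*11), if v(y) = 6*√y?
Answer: -71736 - 17640*I ≈ -71736.0 - 17640.0*I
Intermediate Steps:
G = -40 + 120*I (G = (6*√(-4) - 4)*10 = (6*(2*I) - 4)*10 = (12*I - 4)*10 = (-4 + 12*I)*10 = -40 + 120*I ≈ -40.0 + 120.0*I)
-147*(G + 48*11) = -147*((-40 + 120*I) + 48*11) = -147*((-40 + 120*I) + 528) = -147*(488 + 120*I) = -71736 - 17640*I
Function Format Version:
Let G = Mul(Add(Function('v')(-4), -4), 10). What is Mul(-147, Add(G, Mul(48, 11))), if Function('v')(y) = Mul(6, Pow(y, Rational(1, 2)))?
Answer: Add(-71736, Mul(-17640, I)) ≈ Add(-71736., Mul(-17640., I))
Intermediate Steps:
G = Add(-40, Mul(120, I)) (G = Mul(Add(Mul(6, Pow(-4, Rational(1, 2))), -4), 10) = Mul(Add(Mul(6, Mul(2, I)), -4), 10) = Mul(Add(Mul(12, I), -4), 10) = Mul(Add(-4, Mul(12, I)), 10) = Add(-40, Mul(120, I)) ≈ Add(-40.000, Mul(120.00, I)))
Mul(-147, Add(G, Mul(48, 11))) = Mul(-147, Add(Add(-40, Mul(120, I)), Mul(48, 11))) = Mul(-147, Add(Add(-40, Mul(120, I)), 528)) = Mul(-147, Add(488, Mul(120, I))) = Add(-71736, Mul(-17640, I))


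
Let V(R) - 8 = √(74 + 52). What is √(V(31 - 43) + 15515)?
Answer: √(15523 + 3*√14) ≈ 124.64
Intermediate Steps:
V(R) = 8 + 3*√14 (V(R) = 8 + √(74 + 52) = 8 + √126 = 8 + 3*√14)
√(V(31 - 43) + 15515) = √((8 + 3*√14) + 15515) = √(15523 + 3*√14)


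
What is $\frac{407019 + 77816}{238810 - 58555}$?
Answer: $\frac{96967}{36051} \approx 2.6897$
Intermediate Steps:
$\frac{407019 + 77816}{238810 - 58555} = \frac{484835}{180255} = 484835 \cdot \frac{1}{180255} = \frac{96967}{36051}$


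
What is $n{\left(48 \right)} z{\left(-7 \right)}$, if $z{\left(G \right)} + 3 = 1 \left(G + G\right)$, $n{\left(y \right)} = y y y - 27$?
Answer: $-1879605$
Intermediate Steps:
$n{\left(y \right)} = -27 + y^{3}$ ($n{\left(y \right)} = y^{2} y - 27 = y^{3} - 27 = -27 + y^{3}$)
$z{\left(G \right)} = -3 + 2 G$ ($z{\left(G \right)} = -3 + 1 \left(G + G\right) = -3 + 1 \cdot 2 G = -3 + 2 G$)
$n{\left(48 \right)} z{\left(-7 \right)} = \left(-27 + 48^{3}\right) \left(-3 + 2 \left(-7\right)\right) = \left(-27 + 110592\right) \left(-3 - 14\right) = 110565 \left(-17\right) = -1879605$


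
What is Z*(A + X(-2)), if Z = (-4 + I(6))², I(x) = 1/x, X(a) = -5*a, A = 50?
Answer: 2645/3 ≈ 881.67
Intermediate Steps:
I(x) = 1/x
Z = 529/36 (Z = (-4 + 1/6)² = (-4 + ⅙)² = (-23/6)² = 529/36 ≈ 14.694)
Z*(A + X(-2)) = 529*(50 - 5*(-2))/36 = 529*(50 + 10)/36 = (529/36)*60 = 2645/3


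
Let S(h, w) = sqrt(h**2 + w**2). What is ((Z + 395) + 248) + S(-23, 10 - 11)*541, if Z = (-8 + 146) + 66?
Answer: 847 + 541*sqrt(530) ≈ 13302.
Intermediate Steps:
Z = 204 (Z = 138 + 66 = 204)
((Z + 395) + 248) + S(-23, 10 - 11)*541 = ((204 + 395) + 248) + sqrt((-23)**2 + (10 - 11)**2)*541 = (599 + 248) + sqrt(529 + (-1)**2)*541 = 847 + sqrt(529 + 1)*541 = 847 + sqrt(530)*541 = 847 + 541*sqrt(530)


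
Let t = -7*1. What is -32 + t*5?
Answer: -67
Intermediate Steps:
t = -7
-32 + t*5 = -32 - 7*5 = -32 - 35 = -67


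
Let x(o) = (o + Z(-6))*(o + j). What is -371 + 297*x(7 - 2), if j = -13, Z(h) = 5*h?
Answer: 59029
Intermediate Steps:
x(o) = (-30 + o)*(-13 + o) (x(o) = (o + 5*(-6))*(o - 13) = (o - 30)*(-13 + o) = (-30 + o)*(-13 + o))
-371 + 297*x(7 - 2) = -371 + 297*(390 + (7 - 2)**2 - 43*(7 - 2)) = -371 + 297*(390 + 5**2 - 43*5) = -371 + 297*(390 + 25 - 215) = -371 + 297*200 = -371 + 59400 = 59029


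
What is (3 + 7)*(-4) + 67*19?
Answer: 1233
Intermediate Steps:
(3 + 7)*(-4) + 67*19 = 10*(-4) + 1273 = -40 + 1273 = 1233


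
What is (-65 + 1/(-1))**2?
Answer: 4356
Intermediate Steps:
(-65 + 1/(-1))**2 = (-65 - 1)**2 = (-66)**2 = 4356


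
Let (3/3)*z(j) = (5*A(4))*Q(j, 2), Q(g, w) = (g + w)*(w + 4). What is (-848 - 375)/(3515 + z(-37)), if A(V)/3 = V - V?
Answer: -1223/3515 ≈ -0.34794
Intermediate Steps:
Q(g, w) = (4 + w)*(g + w) (Q(g, w) = (g + w)*(4 + w) = (4 + w)*(g + w))
A(V) = 0 (A(V) = 3*(V - V) = 3*0 = 0)
z(j) = 0 (z(j) = (5*0)*(2² + 4*j + 4*2 + j*2) = 0*(4 + 4*j + 8 + 2*j) = 0*(12 + 6*j) = 0)
(-848 - 375)/(3515 + z(-37)) = (-848 - 375)/(3515 + 0) = -1223/3515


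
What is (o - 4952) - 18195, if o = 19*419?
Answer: -15186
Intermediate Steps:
o = 7961
(o - 4952) - 18195 = (7961 - 4952) - 18195 = 3009 - 18195 = -15186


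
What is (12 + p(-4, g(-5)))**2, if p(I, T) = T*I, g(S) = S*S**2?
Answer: 262144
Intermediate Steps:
g(S) = S**3
p(I, T) = I*T
(12 + p(-4, g(-5)))**2 = (12 - 4*(-5)**3)**2 = (12 - 4*(-125))**2 = (12 + 500)**2 = 512**2 = 262144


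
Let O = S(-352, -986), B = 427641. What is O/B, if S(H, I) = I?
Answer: -986/427641 ≈ -0.0023057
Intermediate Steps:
O = -986
O/B = -986/427641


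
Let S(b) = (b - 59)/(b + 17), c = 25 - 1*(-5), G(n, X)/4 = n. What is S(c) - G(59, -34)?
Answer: -11121/47 ≈ -236.62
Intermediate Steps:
G(n, X) = 4*n
c = 30 (c = 25 + 5 = 30)
S(b) = (-59 + b)/(17 + b)
S(c) - G(59, -34) = (-59 + 30)/(17 + 30) - 4*59 = -29/47 - 1*236 = (1/47)*(-29) - 236 = -29/47 - 236 = -11121/47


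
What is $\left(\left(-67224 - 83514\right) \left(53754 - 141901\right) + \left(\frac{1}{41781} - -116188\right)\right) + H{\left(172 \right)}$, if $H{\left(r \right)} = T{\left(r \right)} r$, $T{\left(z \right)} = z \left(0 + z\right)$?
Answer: $\frac{555365883864283}{41781} \approx 1.3292 \cdot 10^{10}$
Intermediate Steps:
$T{\left(z \right)} = z^{2}$ ($T{\left(z \right)} = z z = z^{2}$)
$H{\left(r \right)} = r^{3}$ ($H{\left(r \right)} = r^{2} r = r^{3}$)
$\left(\left(-67224 - 83514\right) \left(53754 - 141901\right) + \left(\frac{1}{41781} - -116188\right)\right) + H{\left(172 \right)} = \left(\left(-67224 - 83514\right) \left(53754 - 141901\right) + \left(\frac{1}{41781} - -116188\right)\right) + 172^{3} = \left(\left(-150738\right) \left(-88147\right) + \left(\frac{1}{41781} + 116188\right)\right) + 5088448 = \left(13287102486 + \frac{4854450829}{41781}\right) + 5088448 = \frac{555153283418395}{41781} + 5088448 = \frac{555365883864283}{41781}$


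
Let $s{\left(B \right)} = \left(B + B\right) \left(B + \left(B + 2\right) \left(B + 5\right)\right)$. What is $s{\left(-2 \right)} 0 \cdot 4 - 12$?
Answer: $-12$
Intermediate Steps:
$s{\left(B \right)} = 2 B \left(B + \left(2 + B\right) \left(5 + B\right)\right)$
$s{\left(-2 \right)} 0 \cdot 4 - 12 = 2 \left(-2\right) \left(10 + \left(-2\right)^{2} + 8 \left(-2\right)\right) 0 \cdot 4 - 12 = 2 \left(-2\right) \left(10 + 4 - 16\right) 0 - 12 = 2 \left(-2\right) \left(-2\right) 0 - 12 = 8 \cdot 0 - 12 = 0 - 12 = -12$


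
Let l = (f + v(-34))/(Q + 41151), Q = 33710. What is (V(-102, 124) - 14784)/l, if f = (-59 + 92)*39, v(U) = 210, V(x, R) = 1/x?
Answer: -112888067309/152694 ≈ -7.3931e+5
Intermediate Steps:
f = 1287 (f = 33*39 = 1287)
l = 1497/74861 (l = (1287 + 210)/(33710 + 41151) = 1497/74861 ≈ 0.019997)
(V(-102, 124) - 14784)/l = (1/(-102) - 14784)/(1497/74861) = (-1/102 - 14784)*(74861/1497) = -1507969/102*74861/1497 = -112888067309/152694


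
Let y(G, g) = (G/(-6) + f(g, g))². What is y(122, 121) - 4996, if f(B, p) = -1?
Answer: -40868/9 ≈ -4540.9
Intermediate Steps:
y(G, g) = (-1 - G/6)² (y(G, g) = (G/(-6) - 1)² = (G*(-⅙) - 1)² = (-G/6 - 1)² = (-1 - G/6)²)
y(122, 121) - 4996 = (6 + 122)²/36 - 4996 = (1/36)*128² - 4996 = (1/36)*16384 - 4996 = 4096/9 - 4996 = -40868/9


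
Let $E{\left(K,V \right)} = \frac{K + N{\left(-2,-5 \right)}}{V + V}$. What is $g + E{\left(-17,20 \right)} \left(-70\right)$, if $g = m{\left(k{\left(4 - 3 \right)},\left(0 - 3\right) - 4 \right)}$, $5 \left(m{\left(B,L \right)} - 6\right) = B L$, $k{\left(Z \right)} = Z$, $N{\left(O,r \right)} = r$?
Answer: $\frac{431}{10} \approx 43.1$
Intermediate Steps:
$E{\left(K,V \right)} = \frac{-5 + K}{2 V}$ ($E{\left(K,V \right)} = \frac{K - 5}{V + V} = \frac{-5 + K}{2 V}$)
$m{\left(B,L \right)} = 6 + \frac{B L}{5}$
$g = \frac{23}{5}$ ($g = 6 + \frac{\left(4 - 3\right) \left(\left(0 - 3\right) - 4\right)}{5} = 6 + \frac{\left(4 - 3\right) \left(-3 - 4\right)}{5} = 6 + \frac{1}{5} \cdot 1 \left(-7\right) = 6 - \frac{7}{5} = \frac{23}{5} \approx 4.6$)
$g + E{\left(-17,20 \right)} \left(-70\right) = \frac{23}{5} + \frac{-5 - 17}{2 \cdot 20} \left(-70\right) = \frac{23}{5} + \frac{1}{2} \cdot \frac{1}{20} \left(-22\right) \left(-70\right) = \frac{23}{5} - - \frac{77}{2} = \frac{23}{5} + \frac{77}{2} = \frac{431}{10}$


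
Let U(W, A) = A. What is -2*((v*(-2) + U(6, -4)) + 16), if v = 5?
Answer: -4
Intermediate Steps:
-2*((v*(-2) + U(6, -4)) + 16) = -2*((5*(-2) - 4) + 16) = -2*((-10 - 4) + 16) = -2*(-14 + 16) = -2*2 = -4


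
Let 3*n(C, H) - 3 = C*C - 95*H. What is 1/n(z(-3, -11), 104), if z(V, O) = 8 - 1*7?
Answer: -1/3292 ≈ -0.00030377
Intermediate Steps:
z(V, O) = 1 (z(V, O) = 8 - 7 = 1)
n(C, H) = 1 - 95*H/3 + C**2/3 (n(C, H) = 1 + (C*C - 95*H)/3 = 1 + (C**2 - 95*H)/3 = 1 + (-95*H/3 + C**2/3) = 1 - 95*H/3 + C**2/3)
1/n(z(-3, -11), 104) = 1/(1 - 95/3*104 + (1/3)*1**2) = 1/(1 - 9880/3 + (1/3)*1) = 1/(1 - 9880/3 + 1/3) = 1/(-3292) = -1/3292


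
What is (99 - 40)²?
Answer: 3481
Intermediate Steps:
(99 - 40)² = 59² = 3481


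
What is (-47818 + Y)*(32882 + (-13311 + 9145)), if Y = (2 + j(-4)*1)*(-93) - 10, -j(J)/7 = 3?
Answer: -1322687676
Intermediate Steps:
j(J) = -21 (j(J) = -7*3 = -21)
Y = 1757 (Y = (2 - 21*1)*(-93) - 10 = (2 - 21)*(-93) - 10 = -19*(-93) - 10 = 1767 - 10 = 1757)
(-47818 + Y)*(32882 + (-13311 + 9145)) = (-47818 + 1757)*(32882 + (-13311 + 9145)) = -46061*(32882 - 4166) = -46061*28716 = -1322687676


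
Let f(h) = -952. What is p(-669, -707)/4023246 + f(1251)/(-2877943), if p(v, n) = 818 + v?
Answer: 4258943699/11578672662978 ≈ 0.00036783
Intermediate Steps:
p(-669, -707)/4023246 + f(1251)/(-2877943) = (818 - 669)/4023246 - 952/(-2877943) = 149*(1/4023246) - 952*(-1/2877943) = 149/4023246 + 952/2877943 = 4258943699/11578672662978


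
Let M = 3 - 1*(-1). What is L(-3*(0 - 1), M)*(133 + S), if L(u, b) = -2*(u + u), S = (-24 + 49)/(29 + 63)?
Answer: -36783/23 ≈ -1599.3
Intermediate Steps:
M = 4 (M = 3 + 1 = 4)
S = 25/92 ≈ 0.27174
L(u, b) = -4*u
L(-3*(0 - 1), M)*(133 + S) = (-(-12)*(0 - 1))*(133 + 25/92) = -(-12)*(-1)*(12261/92) = -4*3*(12261/92) = -12*12261/92 = -36783/23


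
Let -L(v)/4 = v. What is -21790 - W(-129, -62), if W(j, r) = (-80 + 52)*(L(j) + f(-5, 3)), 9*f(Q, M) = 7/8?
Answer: -132107/18 ≈ -7339.3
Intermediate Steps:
L(v) = -4*v
f(Q, M) = 7/72 (f(Q, M) = (7/8)/9 = (7*(⅛))/9 = (⅑)*(7/8) = 7/72)
W(j, r) = -49/18 + 112*j (W(j, r) = (-80 + 52)*(-4*j + 7/72) = -28*(7/72 - 4*j) = -49/18 + 112*j)
-21790 - W(-129, -62) = -21790 - (-49/18 + 112*(-129)) = -21790 - (-49/18 - 14448) = -21790 - 1*(-260113/18) = -21790 + 260113/18 = -132107/18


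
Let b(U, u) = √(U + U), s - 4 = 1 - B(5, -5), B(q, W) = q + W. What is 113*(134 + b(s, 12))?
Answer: 15142 + 113*√10 ≈ 15499.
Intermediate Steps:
B(q, W) = W + q
s = 5 (s = 4 + (1 - (-5 + 5)) = 4 + (1 - 1*0) = 4 + (1 + 0) = 4 + 1 = 5)
b(U, u) = √2*√U (b(U, u) = √(2*U) = √2*√U)
113*(134 + b(s, 12)) = 113*(134 + √2*√5) = 113*(134 + √10) = 15142 + 113*√10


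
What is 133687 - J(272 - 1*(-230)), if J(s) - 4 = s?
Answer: 133181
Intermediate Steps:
J(s) = 4 + s
133687 - J(272 - 1*(-230)) = 133687 - (4 + (272 - 1*(-230))) = 133687 - (4 + (272 + 230)) = 133687 - (4 + 502) = 133687 - 1*506 = 133687 - 506 = 133181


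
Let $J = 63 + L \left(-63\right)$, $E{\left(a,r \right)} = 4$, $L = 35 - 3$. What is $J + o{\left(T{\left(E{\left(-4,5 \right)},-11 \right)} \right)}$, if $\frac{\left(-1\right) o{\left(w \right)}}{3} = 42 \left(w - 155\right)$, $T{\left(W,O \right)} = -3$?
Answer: $17955$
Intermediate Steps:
$L = 32$
$o{\left(w \right)} = 19530 - 126 w$ ($o{\left(w \right)} = - 3 \cdot 42 \left(w - 155\right) = - 3 \cdot 42 \left(-155 + w\right) = - 3 \left(-6510 + 42 w\right) = 19530 - 126 w$)
$J = -1953$ ($J = 63 + 32 \left(-63\right) = 63 - 2016 = -1953$)
$J + o{\left(T{\left(E{\left(-4,5 \right)},-11 \right)} \right)} = -1953 + \left(19530 - -378\right) = -1953 + \left(19530 + 378\right) = -1953 + 19908 = 17955$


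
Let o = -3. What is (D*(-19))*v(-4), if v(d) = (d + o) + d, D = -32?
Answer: -6688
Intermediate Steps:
v(d) = -3 + 2*d (v(d) = (d - 3) + d = (-3 + d) + d = -3 + 2*d)
(D*(-19))*v(-4) = (-32*(-19))*(-3 + 2*(-4)) = 608*(-3 - 8) = 608*(-11) = -6688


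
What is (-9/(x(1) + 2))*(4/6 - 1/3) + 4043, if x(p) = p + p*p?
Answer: 16169/4 ≈ 4042.3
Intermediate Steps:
x(p) = p + p²
(-9/(x(1) + 2))*(4/6 - 1/3) + 4043 = (-9/(1*(1 + 1) + 2))*(4/6 - 1/3) + 4043 = (-9/(1*2 + 2))*(4*(⅙) - 1*⅓) + 4043 = (-9/(2 + 2))*(⅔ - ⅓) + 4043 = -9/4*(⅓) + 4043 = -9*¼*(⅓) + 4043 = -9/4*⅓ + 4043 = -¾ + 4043 = 16169/4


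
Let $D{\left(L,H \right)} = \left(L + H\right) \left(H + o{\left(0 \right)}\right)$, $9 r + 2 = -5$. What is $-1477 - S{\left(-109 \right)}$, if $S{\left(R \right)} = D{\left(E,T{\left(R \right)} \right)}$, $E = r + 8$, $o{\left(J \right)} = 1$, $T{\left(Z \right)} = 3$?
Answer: $- \frac{13661}{9} \approx -1517.9$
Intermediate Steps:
$r = - \frac{7}{9}$ ($r = - \frac{2}{9} + \frac{1}{9} \left(-5\right) = - \frac{2}{9} - \frac{5}{9} = - \frac{7}{9} \approx -0.77778$)
$E = \frac{65}{9}$ ($E = - \frac{7}{9} + 8 = \frac{65}{9} \approx 7.2222$)
$D{\left(L,H \right)} = \left(1 + H\right) \left(H + L\right)$ ($D{\left(L,H \right)} = \left(L + H\right) \left(H + 1\right) = \left(H + L\right) \left(1 + H\right) = \left(1 + H\right) \left(H + L\right)$)
$S{\left(R \right)} = \frac{368}{9}$ ($S{\left(R \right)} = 3 + \frac{65}{9} + 3^{2} + 3 \cdot \frac{65}{9} = 3 + \frac{65}{9} + 9 + \frac{65}{3} = \frac{368}{9}$)
$-1477 - S{\left(-109 \right)} = -1477 - \frac{368}{9} = - \frac{13661}{9}$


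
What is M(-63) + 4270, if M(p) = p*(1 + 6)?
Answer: 3829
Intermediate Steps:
M(p) = 7*p (M(p) = p*7 = 7*p)
M(-63) + 4270 = 7*(-63) + 4270 = -441 + 4270 = 3829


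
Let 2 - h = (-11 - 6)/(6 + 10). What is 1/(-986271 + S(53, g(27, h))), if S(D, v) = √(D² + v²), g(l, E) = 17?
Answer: -986271/972730482343 - √3098/972730482343 ≈ -1.0140e-6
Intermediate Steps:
h = 49/16 (h = 2 - (-11 - 6)/(6 + 10) = 2 - (-17)/16 = 2 - 1*(-17/16) = 2 + 17/16 = 49/16 ≈ 3.0625)
1/(-986271 + S(53, g(27, h))) = 1/(-986271 + √(53² + 17²)) = 1/(-986271 + √(2809 + 289)) = 1/(-986271 + √3098)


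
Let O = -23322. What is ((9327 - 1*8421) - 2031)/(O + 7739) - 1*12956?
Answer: -201892223/15583 ≈ -12956.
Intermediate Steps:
((9327 - 1*8421) - 2031)/(O + 7739) - 1*12956 = ((9327 - 1*8421) - 2031)/(-23322 + 7739) - 1*12956 = ((9327 - 8421) - 2031)/(-15583) - 12956 = (906 - 2031)*(-1/15583) - 12956 = -1125*(-1/15583) - 12956 = 1125/15583 - 12956 = -201892223/15583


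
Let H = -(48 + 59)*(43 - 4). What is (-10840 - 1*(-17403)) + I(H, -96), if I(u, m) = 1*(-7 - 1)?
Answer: 6555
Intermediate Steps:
H = -4173 (H = -107*39 = -1*4173 = -4173)
I(u, m) = -8 (I(u, m) = 1*(-8) = -8)
(-10840 - 1*(-17403)) + I(H, -96) = (-10840 - 1*(-17403)) - 8 = (-10840 + 17403) - 8 = 6563 - 8 = 6555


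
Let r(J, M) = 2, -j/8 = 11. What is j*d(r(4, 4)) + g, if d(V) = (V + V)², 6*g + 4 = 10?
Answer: -1407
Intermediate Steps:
j = -88 (j = -8*11 = -88)
g = 1 (g = -⅔ + (⅙)*10 = -⅔ + 5/3 = 1)
d(V) = 4*V² (d(V) = (2*V)² = 4*V²)
j*d(r(4, 4)) + g = -352*2² + 1 = -352*4 + 1 = -88*16 + 1 = -1408 + 1 = -1407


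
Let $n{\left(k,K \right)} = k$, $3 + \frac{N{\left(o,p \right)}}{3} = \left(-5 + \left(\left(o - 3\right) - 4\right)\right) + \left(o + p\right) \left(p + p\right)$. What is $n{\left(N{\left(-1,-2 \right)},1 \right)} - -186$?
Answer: $174$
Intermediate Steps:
$N{\left(o,p \right)} = -45 + 3 o + 6 p \left(o + p\right)$ ($N{\left(o,p \right)} = -9 + 3 \left(\left(-5 + \left(\left(o - 3\right) - 4\right)\right) + \left(o + p\right) \left(p + p\right)\right) = -9 + 3 \left(\left(-5 + \left(\left(-3 + o\right) - 4\right)\right) + \left(o + p\right) 2 p\right) = -9 + 3 \left(\left(-5 + \left(-7 + o\right)\right) + 2 p \left(o + p\right)\right) = -9 + 3 \left(\left(-12 + o\right) + 2 p \left(o + p\right)\right) = -9 + 3 \left(-12 + o + 2 p \left(o + p\right)\right) = -9 + \left(-36 + 3 o + 6 p \left(o + p\right)\right) = -45 + 3 o + 6 p \left(o + p\right)$)
$n{\left(N{\left(-1,-2 \right)},1 \right)} - -186 = \left(-45 + 3 \left(-1\right) + 6 \left(-2\right)^{2} + 6 \left(-1\right) \left(-2\right)\right) - -186 = \left(-45 - 3 + 6 \cdot 4 + 12\right) + 186 = \left(-45 - 3 + 24 + 12\right) + 186 = -12 + 186 = 174$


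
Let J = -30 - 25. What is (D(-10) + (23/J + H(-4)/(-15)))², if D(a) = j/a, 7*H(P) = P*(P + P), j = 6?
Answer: 2334784/1334025 ≈ 1.7502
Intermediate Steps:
J = -55
H(P) = 2*P²/7 (H(P) = (P*(P + P))/7 = (P*(2*P))/7 = (2*P²)/7 = 2*P²/7)
D(a) = 6/a
(D(-10) + (23/J + H(-4)/(-15)))² = (6/(-10) + (23/(-55) + ((2/7)*(-4)²)/(-15)))² = (6*(-⅒) + (23*(-1/55) + ((2/7)*16)*(-1/15)))² = (-⅗ + (-23/55 + (32/7)*(-1/15)))² = (-⅗ + (-23/55 - 32/105))² = (-⅗ - 167/231)² = (-1528/1155)² = 2334784/1334025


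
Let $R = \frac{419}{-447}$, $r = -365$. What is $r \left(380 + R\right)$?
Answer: $- \frac{61845965}{447} \approx -1.3836 \cdot 10^{5}$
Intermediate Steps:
$R = - \frac{419}{447}$ ($R = 419 \left(- \frac{1}{447}\right) = - \frac{419}{447} \approx -0.93736$)
$r \left(380 + R\right) = - 365 \left(380 - \frac{419}{447}\right) = \left(-365\right) \frac{169441}{447} = - \frac{61845965}{447}$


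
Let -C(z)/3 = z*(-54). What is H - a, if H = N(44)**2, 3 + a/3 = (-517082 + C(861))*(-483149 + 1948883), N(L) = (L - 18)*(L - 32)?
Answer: 1660383572553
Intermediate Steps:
N(L) = (-32 + L)*(-18 + L) (N(L) = (-18 + L)*(-32 + L) = (-32 + L)*(-18 + L))
C(z) = 162*z (C(z) = -3*z*(-54) = -(-162)*z = 162*z)
a = -1660383475209 (a = -9 + 3*((-517082 + 162*861)*(-483149 + 1948883)) = -9 + 3*((-517082 + 139482)*1465734) = -9 + 3*(-377600*1465734) = -9 + 3*(-553461158400) = -9 - 1660383475200 = -1660383475209)
H = 97344 (H = (576 + 44**2 - 50*44)**2 = (576 + 1936 - 2200)**2 = 312**2 = 97344)
H - a = 97344 - 1*(-1660383475209) = 97344 + 1660383475209 = 1660383572553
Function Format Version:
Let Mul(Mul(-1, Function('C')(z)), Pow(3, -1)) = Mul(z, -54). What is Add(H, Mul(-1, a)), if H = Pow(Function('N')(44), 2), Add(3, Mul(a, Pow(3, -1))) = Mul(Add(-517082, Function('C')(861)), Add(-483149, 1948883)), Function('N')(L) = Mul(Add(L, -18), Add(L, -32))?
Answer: 1660383572553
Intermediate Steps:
Function('N')(L) = Mul(Add(-32, L), Add(-18, L)) (Function('N')(L) = Mul(Add(-18, L), Add(-32, L)) = Mul(Add(-32, L), Add(-18, L)))
Function('C')(z) = Mul(162, z) (Function('C')(z) = Mul(-3, Mul(z, -54)) = Mul(-3, Mul(-54, z)) = Mul(162, z))
a = -1660383475209 (a = Add(-9, Mul(3, Mul(Add(-517082, Mul(162, 861)), Add(-483149, 1948883)))) = Add(-9, Mul(3, Mul(Add(-517082, 139482), 1465734))) = Add(-9, Mul(3, Mul(-377600, 1465734))) = Add(-9, Mul(3, -553461158400)) = Add(-9, -1660383475200) = -1660383475209)
H = 97344 (H = Pow(Add(576, Pow(44, 2), Mul(-50, 44)), 2) = Pow(Add(576, 1936, -2200), 2) = Pow(312, 2) = 97344)
Add(H, Mul(-1, a)) = Add(97344, Mul(-1, -1660383475209)) = Add(97344, 1660383475209) = 1660383572553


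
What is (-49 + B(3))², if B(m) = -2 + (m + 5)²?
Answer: 169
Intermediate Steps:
B(m) = -2 + (5 + m)²
(-49 + B(3))² = (-49 + (-2 + (5 + 3)²))² = (-49 + (-2 + 8²))² = (-49 + (-2 + 64))² = (-49 + 62)² = 13² = 169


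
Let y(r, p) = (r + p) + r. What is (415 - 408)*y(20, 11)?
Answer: 357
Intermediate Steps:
y(r, p) = p + 2*r (y(r, p) = (p + r) + r = p + 2*r)
(415 - 408)*y(20, 11) = (415 - 408)*(11 + 2*20) = 7*(11 + 40) = 7*51 = 357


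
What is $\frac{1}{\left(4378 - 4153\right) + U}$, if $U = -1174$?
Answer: $- \frac{1}{949} \approx -0.0010537$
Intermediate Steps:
$\frac{1}{\left(4378 - 4153\right) + U} = \frac{1}{\left(4378 - 4153\right) - 1174} = \frac{1}{225 - 1174} = \frac{1}{-949} = - \frac{1}{949}$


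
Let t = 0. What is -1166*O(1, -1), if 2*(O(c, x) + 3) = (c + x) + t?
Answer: 3498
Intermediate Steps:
O(c, x) = -3 + c/2 + x/2 (O(c, x) = -3 + ((c + x) + 0)/2 = -3 + (c + x)/2 = -3 + (c/2 + x/2) = -3 + c/2 + x/2)
-1166*O(1, -1) = -1166*(-3 + (½)*1 + (½)*(-1)) = -1166*(-3 + ½ - ½) = -1166*(-3) = 3498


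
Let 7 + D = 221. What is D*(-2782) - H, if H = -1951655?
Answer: 1356307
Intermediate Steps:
D = 214 (D = -7 + 221 = 214)
D*(-2782) - H = 214*(-2782) - 1*(-1951655) = -595348 + 1951655 = 1356307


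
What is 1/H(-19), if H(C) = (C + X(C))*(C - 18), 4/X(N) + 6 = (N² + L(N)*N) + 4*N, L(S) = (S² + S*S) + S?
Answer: 6539/4596991 ≈ 0.0014225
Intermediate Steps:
L(S) = S + 2*S² (L(S) = (S² + S²) + S = 2*S² + S = S + 2*S²)
X(N) = 4/(-6 + N² + 4*N + N²*(1 + 2*N)) (X(N) = 4/(-6 + ((N² + (N*(1 + 2*N))*N) + 4*N)) = 4/(-6 + ((N² + N²*(1 + 2*N)) + 4*N)) = 4/(-6 + (N² + 4*N + N²*(1 + 2*N))) = 4/(-6 + N² + 4*N + N²*(1 + 2*N)))
H(C) = (-18 + C)*(C + 2/(-3 + C² + C³ + 2*C)) (H(C) = (C + 2/(-3 + C² + C³ + 2*C))*(C - 18) = (C + 2/(-3 + C² + C³ + 2*C))*(-18 + C) = (-18 + C)*(C + 2/(-3 + C² + C³ + 2*C)))
1/H(-19) = 1/((-36 + (-19)⁵ - 39*(-19)² - 17*(-19)⁴ - 16*(-19)³ + 56*(-19))/(-3 + (-19)² + (-19)³ + 2*(-19))) = 1/((-36 - 2476099 - 39*361 - 17*130321 - 16*(-6859) - 1064)/(-3 + 361 - 6859 - 38)) = 1/((-36 - 2476099 - 14079 - 2215457 + 109744 - 1064)/(-6539)) = 1/(-1/6539*(-4596991)) = 1/(4596991/6539) = 6539/4596991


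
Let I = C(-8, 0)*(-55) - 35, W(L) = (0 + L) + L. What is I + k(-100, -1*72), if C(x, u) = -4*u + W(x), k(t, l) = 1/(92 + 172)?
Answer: 223081/264 ≈ 845.00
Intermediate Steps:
W(L) = 2*L (W(L) = L + L = 2*L)
k(t, l) = 1/264
C(x, u) = -4*u + 2*x
I = 845 (I = (-4*0 + 2*(-8))*(-55) - 35 = (0 - 16)*(-55) - 35 = -16*(-55) - 35 = 880 - 35 = 845)
I + k(-100, -1*72) = 845 + 1/264 = 223081/264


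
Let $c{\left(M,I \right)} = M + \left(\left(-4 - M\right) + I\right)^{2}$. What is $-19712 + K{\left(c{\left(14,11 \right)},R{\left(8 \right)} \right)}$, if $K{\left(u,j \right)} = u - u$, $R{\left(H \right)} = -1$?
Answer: $-19712$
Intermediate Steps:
$c{\left(M,I \right)} = M + \left(-4 + I - M\right)^{2}$
$K{\left(u,j \right)} = 0$
$-19712 + K{\left(c{\left(14,11 \right)},R{\left(8 \right)} \right)} = -19712 + 0 = -19712$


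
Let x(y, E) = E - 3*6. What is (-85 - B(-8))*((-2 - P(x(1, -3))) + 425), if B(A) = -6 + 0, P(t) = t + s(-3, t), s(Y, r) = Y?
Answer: -35313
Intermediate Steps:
x(y, E) = -18 + E (x(y, E) = E - 18 = -18 + E)
P(t) = -3 + t (P(t) = t - 3 = -3 + t)
B(A) = -6
(-85 - B(-8))*((-2 - P(x(1, -3))) + 425) = (-85 - 1*(-6))*((-2 - (-3 + (-18 - 3))) + 425) = (-85 + 6)*((-2 - (-3 - 21)) + 425) = -79*((-2 - 1*(-24)) + 425) = -79*((-2 + 24) + 425) = -79*(22 + 425) = -79*447 = -35313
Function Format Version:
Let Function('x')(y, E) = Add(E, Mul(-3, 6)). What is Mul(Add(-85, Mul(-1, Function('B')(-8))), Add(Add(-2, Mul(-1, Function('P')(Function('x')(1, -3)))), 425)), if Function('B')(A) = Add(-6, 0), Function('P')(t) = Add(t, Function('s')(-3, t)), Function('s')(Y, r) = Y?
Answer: -35313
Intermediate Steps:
Function('x')(y, E) = Add(-18, E) (Function('x')(y, E) = Add(E, -18) = Add(-18, E))
Function('P')(t) = Add(-3, t) (Function('P')(t) = Add(t, -3) = Add(-3, t))
Function('B')(A) = -6
Mul(Add(-85, Mul(-1, Function('B')(-8))), Add(Add(-2, Mul(-1, Function('P')(Function('x')(1, -3)))), 425)) = Mul(Add(-85, Mul(-1, -6)), Add(Add(-2, Mul(-1, Add(-3, Add(-18, -3)))), 425)) = Mul(Add(-85, 6), Add(Add(-2, Mul(-1, Add(-3, -21))), 425)) = Mul(-79, Add(Add(-2, Mul(-1, -24)), 425)) = Mul(-79, Add(Add(-2, 24), 425)) = Mul(-79, Add(22, 425)) = Mul(-79, 447) = -35313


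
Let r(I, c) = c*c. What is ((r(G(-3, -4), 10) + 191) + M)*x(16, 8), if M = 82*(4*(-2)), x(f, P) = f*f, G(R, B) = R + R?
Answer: -93440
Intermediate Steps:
G(R, B) = 2*R
x(f, P) = f²
r(I, c) = c²
M = -656 (M = 82*(-8) = -656)
((r(G(-3, -4), 10) + 191) + M)*x(16, 8) = ((10² + 191) - 656)*16² = ((100 + 191) - 656)*256 = (291 - 656)*256 = -365*256 = -93440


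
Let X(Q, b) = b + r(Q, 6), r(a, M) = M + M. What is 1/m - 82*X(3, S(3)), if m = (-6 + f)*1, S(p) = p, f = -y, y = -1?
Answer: -6151/5 ≈ -1230.2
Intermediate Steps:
f = 1 (f = -1*(-1) = 1)
r(a, M) = 2*M
m = -5 (m = (-6 + 1)*1 = -5*1 = -5)
X(Q, b) = 12 + b (X(Q, b) = b + 2*6 = b + 12 = 12 + b)
1/m - 82*X(3, S(3)) = 1/(-5) - 82*(12 + 3) = -⅕ - 82*15 = -⅕ - 1230 = -6151/5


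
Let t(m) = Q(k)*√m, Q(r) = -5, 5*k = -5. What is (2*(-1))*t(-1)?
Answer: 10*I ≈ 10.0*I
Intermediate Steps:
k = -1 (k = (⅕)*(-5) = -1)
t(m) = -5*√m
(2*(-1))*t(-1) = (2*(-1))*(-5*I) = -(-10)*I = 10*I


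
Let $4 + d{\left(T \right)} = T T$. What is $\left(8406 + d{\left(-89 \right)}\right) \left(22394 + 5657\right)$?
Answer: $457876473$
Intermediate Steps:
$d{\left(T \right)} = -4 + T^{2}$ ($d{\left(T \right)} = -4 + T T = -4 + T^{2}$)
$\left(8406 + d{\left(-89 \right)}\right) \left(22394 + 5657\right) = \left(8406 - \left(4 - \left(-89\right)^{2}\right)\right) \left(22394 + 5657\right) = \left(8406 + \left(-4 + 7921\right)\right) 28051 = \left(8406 + 7917\right) 28051 = 16323 \cdot 28051 = 457876473$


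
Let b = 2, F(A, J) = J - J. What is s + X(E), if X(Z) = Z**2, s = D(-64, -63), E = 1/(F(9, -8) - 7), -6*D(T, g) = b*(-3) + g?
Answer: 1129/98 ≈ 11.520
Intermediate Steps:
F(A, J) = 0
D(T, g) = 1 - g/6 (D(T, g) = -(2*(-3) + g)/6 = -(-6 + g)/6 = 1 - g/6)
E = -1/7 (E = 1/(0 - 7) = 1/(-7) = -1/7 ≈ -0.14286)
s = 23/2 (s = 1 - 1/6*(-63) = 1 + 21/2 = 23/2 ≈ 11.500)
s + X(E) = 23/2 + (-1/7)**2 = 23/2 + 1/49 = 1129/98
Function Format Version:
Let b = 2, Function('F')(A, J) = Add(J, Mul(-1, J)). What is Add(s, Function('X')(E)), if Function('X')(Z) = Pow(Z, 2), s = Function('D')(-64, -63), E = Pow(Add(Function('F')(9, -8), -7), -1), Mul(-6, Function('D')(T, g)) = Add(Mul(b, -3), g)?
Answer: Rational(1129, 98) ≈ 11.520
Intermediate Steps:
Function('F')(A, J) = 0
Function('D')(T, g) = Add(1, Mul(Rational(-1, 6), g)) (Function('D')(T, g) = Mul(Rational(-1, 6), Add(Mul(2, -3), g)) = Mul(Rational(-1, 6), Add(-6, g)) = Add(1, Mul(Rational(-1, 6), g)))
E = Rational(-1, 7) (E = Pow(Add(0, -7), -1) = Pow(-7, -1) = Rational(-1, 7) ≈ -0.14286)
s = Rational(23, 2) (s = Add(1, Mul(Rational(-1, 6), -63)) = Add(1, Rational(21, 2)) = Rational(23, 2) ≈ 11.500)
Add(s, Function('X')(E)) = Add(Rational(23, 2), Pow(Rational(-1, 7), 2)) = Add(Rational(23, 2), Rational(1, 49)) = Rational(1129, 98)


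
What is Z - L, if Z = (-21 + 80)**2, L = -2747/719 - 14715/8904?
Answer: 7440105943/2133992 ≈ 3486.5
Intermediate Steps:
L = -11679791/2133992 (L = -2747*1/719 - 14715*1/8904 = -2747/719 - 4905/2968 = -11679791/2133992 ≈ -5.4732)
Z = 3481 (Z = 59**2 = 3481)
Z - L = 3481 - 1*(-11679791/2133992) = 3481 + 11679791/2133992 = 7440105943/2133992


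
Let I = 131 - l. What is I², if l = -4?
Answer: 18225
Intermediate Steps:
I = 135 (I = 131 - 1*(-4) = 131 + 4 = 135)
I² = 135² = 18225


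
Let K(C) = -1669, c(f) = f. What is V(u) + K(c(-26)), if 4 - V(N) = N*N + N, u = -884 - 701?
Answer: -2512305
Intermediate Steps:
u = -1585
V(N) = 4 - N - N² (V(N) = 4 - (N*N + N) = 4 - (N² + N) = 4 - (N + N²) = 4 + (-N - N²) = 4 - N - N²)
V(u) + K(c(-26)) = (4 - 1*(-1585) - 1*(-1585)²) - 1669 = (4 + 1585 - 1*2512225) - 1669 = (4 + 1585 - 2512225) - 1669 = -2510636 - 1669 = -2512305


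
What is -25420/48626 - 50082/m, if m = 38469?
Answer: -13874672/7604039 ≈ -1.8246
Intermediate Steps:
-25420/48626 - 50082/m = -25420/48626 - 50082/38469 = -25420*1/48626 - 50082*1/38469 = -310/593 - 16694/12823 = -13874672/7604039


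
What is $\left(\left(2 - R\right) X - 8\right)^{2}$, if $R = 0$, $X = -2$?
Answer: $144$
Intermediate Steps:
$\left(\left(2 - R\right) X - 8\right)^{2} = \left(\left(2 - 0\right) \left(-2\right) - 8\right)^{2} = \left(\left(2 + 0\right) \left(-2\right) - 8\right)^{2} = \left(2 \left(-2\right) - 8\right)^{2} = \left(-4 - 8\right)^{2} = \left(-12\right)^{2} = 144$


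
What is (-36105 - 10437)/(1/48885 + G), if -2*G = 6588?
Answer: 2275205670/161027189 ≈ 14.129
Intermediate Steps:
G = -3294 (G = -½*6588 = -3294)
(-36105 - 10437)/(1/48885 + G) = (-36105 - 10437)/(1/48885 - 3294) = -46542/(1/48885 - 3294) = -46542/(-161027189/48885) = -46542*(-48885/161027189) = 2275205670/161027189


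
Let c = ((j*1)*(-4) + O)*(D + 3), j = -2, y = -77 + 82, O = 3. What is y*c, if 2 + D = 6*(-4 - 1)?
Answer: -1595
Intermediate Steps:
y = 5
D = -32 (D = -2 + 6*(-4 - 1) = -2 + 6*(-5) = -2 - 30 = -32)
c = -319 (c = (-2*1*(-4) + 3)*(-32 + 3) = (-2*(-4) + 3)*(-29) = (8 + 3)*(-29) = 11*(-29) = -319)
y*c = 5*(-319) = -1595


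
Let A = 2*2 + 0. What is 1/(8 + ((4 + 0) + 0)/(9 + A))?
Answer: 13/108 ≈ 0.12037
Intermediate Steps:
A = 4 (A = 4 + 0 = 4)
1/(8 + ((4 + 0) + 0)/(9 + A)) = 1/(8 + ((4 + 0) + 0)/(9 + 4)) = 1/(8 + (4 + 0)/13) = 1/(8 + 4*(1/13)) = 1/(8 + 4/13) = 1/(108/13) = 13/108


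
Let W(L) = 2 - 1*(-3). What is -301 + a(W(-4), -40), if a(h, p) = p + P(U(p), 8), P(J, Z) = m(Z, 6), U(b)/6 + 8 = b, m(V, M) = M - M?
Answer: -341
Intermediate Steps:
m(V, M) = 0
U(b) = -48 + 6*b
W(L) = 5 (W(L) = 2 + 3 = 5)
P(J, Z) = 0
a(h, p) = p (a(h, p) = p + 0 = p)
-301 + a(W(-4), -40) = -301 - 40 = -341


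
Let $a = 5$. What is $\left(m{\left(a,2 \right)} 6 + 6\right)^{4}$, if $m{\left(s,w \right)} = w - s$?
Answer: $20736$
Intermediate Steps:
$\left(m{\left(a,2 \right)} 6 + 6\right)^{4} = \left(\left(2 - 5\right) 6 + 6\right)^{4} = \left(\left(-3\right) 6 + 6\right)^{4} = \left(-18 + 6\right)^{4} = \left(-12\right)^{4} = 20736$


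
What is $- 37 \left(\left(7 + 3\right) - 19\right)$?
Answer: $333$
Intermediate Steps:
$- 37 \left(\left(7 + 3\right) - 19\right) = - 37 \left(10 - 19\right) = \left(-37\right) \left(-9\right) = 333$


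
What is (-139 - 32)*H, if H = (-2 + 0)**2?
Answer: -684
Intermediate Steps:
H = 4 (H = (-2)**2 = 4)
(-139 - 32)*H = (-139 - 32)*4 = -171*4 = -684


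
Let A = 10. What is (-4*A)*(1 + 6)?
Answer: -280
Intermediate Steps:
(-4*A)*(1 + 6) = (-4*10)*(1 + 6) = -40*7 = -280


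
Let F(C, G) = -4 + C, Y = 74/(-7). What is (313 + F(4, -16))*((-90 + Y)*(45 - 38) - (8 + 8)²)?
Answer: -300480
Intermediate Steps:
Y = -74/7 (Y = 74*(-⅐) = -74/7 ≈ -10.571)
(313 + F(4, -16))*((-90 + Y)*(45 - 38) - (8 + 8)²) = (313 + (-4 + 4))*((-90 - 74/7)*(45 - 38) - (8 + 8)²) = (313 + 0)*(-704/7*7 - 1*16²) = 313*(-704 - 1*256) = 313*(-704 - 256) = 313*(-960) = -300480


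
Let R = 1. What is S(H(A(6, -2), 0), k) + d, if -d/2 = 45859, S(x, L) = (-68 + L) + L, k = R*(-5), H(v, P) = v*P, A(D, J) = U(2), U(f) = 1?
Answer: -91796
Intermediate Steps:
A(D, J) = 1
H(v, P) = P*v
k = -5 (k = 1*(-5) = -5)
S(x, L) = -68 + 2*L
d = -91718 (d = -2*45859 = -91718)
S(H(A(6, -2), 0), k) + d = (-68 + 2*(-5)) - 91718 = (-68 - 10) - 91718 = -78 - 91718 = -91796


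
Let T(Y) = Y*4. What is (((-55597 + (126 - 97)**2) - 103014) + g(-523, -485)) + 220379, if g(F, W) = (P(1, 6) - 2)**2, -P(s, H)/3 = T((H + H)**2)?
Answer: 3055509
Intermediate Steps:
T(Y) = 4*Y
P(s, H) = -48*H**2 (P(s, H) = -12*(H + H)**2 = -12*(2*H)**2 = -12*4*H**2 = -48*H**2)
g(F, W) = 2992900 (g(F, W) = (-48*6**2 - 2)**2 = (-48*36 - 2)**2 = (-1728 - 2)**2 = (-1730)**2 = 2992900)
(((-55597 + (126 - 97)**2) - 103014) + g(-523, -485)) + 220379 = (((-55597 + (126 - 97)**2) - 103014) + 2992900) + 220379 = (((-55597 + 29**2) - 103014) + 2992900) + 220379 = (((-55597 + 841) - 103014) + 2992900) + 220379 = ((-54756 - 103014) + 2992900) + 220379 = (-157770 + 2992900) + 220379 = 2835130 + 220379 = 3055509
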